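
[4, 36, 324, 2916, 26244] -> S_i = 4*9^i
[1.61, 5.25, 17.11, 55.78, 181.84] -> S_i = 1.61*3.26^i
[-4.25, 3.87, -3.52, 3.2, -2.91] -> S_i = -4.25*(-0.91)^i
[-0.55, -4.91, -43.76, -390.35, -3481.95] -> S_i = -0.55*8.92^i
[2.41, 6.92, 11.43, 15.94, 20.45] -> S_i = 2.41 + 4.51*i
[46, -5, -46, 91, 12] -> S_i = Random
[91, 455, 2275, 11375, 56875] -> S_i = 91*5^i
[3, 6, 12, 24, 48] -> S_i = 3*2^i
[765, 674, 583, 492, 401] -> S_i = 765 + -91*i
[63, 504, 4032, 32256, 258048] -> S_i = 63*8^i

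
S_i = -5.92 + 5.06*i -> [-5.92, -0.86, 4.2, 9.26, 14.32]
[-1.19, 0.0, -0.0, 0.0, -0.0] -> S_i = -1.19*-0.00^i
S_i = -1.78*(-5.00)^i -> [-1.78, 8.9, -44.5, 222.5, -1112.5]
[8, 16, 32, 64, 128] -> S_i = 8*2^i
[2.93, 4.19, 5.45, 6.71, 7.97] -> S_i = 2.93 + 1.26*i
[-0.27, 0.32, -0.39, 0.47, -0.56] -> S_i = -0.27*(-1.20)^i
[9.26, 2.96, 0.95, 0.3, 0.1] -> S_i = 9.26*0.32^i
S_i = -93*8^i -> [-93, -744, -5952, -47616, -380928]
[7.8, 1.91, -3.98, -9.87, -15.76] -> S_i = 7.80 + -5.89*i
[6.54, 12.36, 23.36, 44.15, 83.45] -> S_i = 6.54*1.89^i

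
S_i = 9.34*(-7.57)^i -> [9.34, -70.7, 535.23, -4051.67, 30671.17]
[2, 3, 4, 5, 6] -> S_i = 2 + 1*i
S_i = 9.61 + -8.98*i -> [9.61, 0.63, -8.35, -17.33, -26.31]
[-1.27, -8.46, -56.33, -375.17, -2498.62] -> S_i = -1.27*6.66^i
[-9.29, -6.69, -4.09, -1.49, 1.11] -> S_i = -9.29 + 2.60*i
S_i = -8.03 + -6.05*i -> [-8.03, -14.08, -20.13, -26.18, -32.23]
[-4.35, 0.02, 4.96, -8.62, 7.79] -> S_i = Random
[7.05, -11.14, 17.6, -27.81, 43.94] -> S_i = 7.05*(-1.58)^i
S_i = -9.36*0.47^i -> [-9.36, -4.4, -2.07, -0.97, -0.46]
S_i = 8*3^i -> [8, 24, 72, 216, 648]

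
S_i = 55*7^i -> [55, 385, 2695, 18865, 132055]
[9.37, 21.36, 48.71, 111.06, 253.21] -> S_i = 9.37*2.28^i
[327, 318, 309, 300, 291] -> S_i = 327 + -9*i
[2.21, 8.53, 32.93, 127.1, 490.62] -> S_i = 2.21*3.86^i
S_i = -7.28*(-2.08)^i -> [-7.28, 15.14, -31.5, 65.51, -136.27]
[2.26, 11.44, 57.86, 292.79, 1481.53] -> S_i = 2.26*5.06^i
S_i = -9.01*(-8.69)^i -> [-9.01, 78.3, -680.4, 5912.68, -51381.16]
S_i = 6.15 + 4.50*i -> [6.15, 10.65, 15.15, 19.65, 24.15]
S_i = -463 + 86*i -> [-463, -377, -291, -205, -119]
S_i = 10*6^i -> [10, 60, 360, 2160, 12960]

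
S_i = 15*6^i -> [15, 90, 540, 3240, 19440]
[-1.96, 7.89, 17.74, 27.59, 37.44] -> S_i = -1.96 + 9.85*i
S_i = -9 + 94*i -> [-9, 85, 179, 273, 367]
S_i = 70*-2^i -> [70, -140, 280, -560, 1120]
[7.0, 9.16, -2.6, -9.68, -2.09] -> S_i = Random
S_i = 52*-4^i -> [52, -208, 832, -3328, 13312]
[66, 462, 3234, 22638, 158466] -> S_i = 66*7^i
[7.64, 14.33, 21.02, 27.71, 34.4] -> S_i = 7.64 + 6.69*i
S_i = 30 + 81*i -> [30, 111, 192, 273, 354]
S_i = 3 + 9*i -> [3, 12, 21, 30, 39]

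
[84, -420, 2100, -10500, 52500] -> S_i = 84*-5^i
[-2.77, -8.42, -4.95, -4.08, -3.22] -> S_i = Random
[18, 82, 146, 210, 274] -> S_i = 18 + 64*i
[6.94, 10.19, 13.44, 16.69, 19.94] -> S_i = 6.94 + 3.25*i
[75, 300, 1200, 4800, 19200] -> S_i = 75*4^i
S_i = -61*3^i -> [-61, -183, -549, -1647, -4941]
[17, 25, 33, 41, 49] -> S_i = 17 + 8*i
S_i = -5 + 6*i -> [-5, 1, 7, 13, 19]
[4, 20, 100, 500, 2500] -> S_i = 4*5^i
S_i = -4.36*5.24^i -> [-4.36, -22.85, -119.72, -627.31, -3287.09]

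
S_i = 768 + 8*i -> [768, 776, 784, 792, 800]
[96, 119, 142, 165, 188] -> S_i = 96 + 23*i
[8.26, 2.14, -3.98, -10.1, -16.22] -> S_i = 8.26 + -6.12*i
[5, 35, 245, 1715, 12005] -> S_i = 5*7^i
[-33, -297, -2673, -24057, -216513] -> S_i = -33*9^i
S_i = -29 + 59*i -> [-29, 30, 89, 148, 207]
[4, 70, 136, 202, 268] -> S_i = 4 + 66*i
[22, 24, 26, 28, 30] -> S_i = 22 + 2*i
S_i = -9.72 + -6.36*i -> [-9.72, -16.08, -22.44, -28.8, -35.16]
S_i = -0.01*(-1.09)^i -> [-0.01, 0.01, -0.01, 0.01, -0.01]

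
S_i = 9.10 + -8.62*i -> [9.1, 0.48, -8.14, -16.76, -25.38]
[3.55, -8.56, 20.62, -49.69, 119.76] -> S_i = 3.55*(-2.41)^i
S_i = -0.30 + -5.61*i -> [-0.3, -5.91, -11.52, -17.13, -22.74]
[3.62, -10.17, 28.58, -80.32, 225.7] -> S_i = 3.62*(-2.81)^i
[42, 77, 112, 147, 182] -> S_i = 42 + 35*i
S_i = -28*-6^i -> [-28, 168, -1008, 6048, -36288]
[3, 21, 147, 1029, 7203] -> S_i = 3*7^i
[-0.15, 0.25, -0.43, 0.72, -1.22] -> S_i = -0.15*(-1.69)^i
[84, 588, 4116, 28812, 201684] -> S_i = 84*7^i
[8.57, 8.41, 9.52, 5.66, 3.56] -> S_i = Random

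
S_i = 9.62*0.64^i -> [9.62, 6.16, 3.94, 2.52, 1.61]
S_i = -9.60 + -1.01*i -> [-9.6, -10.61, -11.62, -12.63, -13.64]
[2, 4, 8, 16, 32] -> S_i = 2*2^i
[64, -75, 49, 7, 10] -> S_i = Random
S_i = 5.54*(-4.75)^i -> [5.54, -26.32, 125.0, -593.73, 2820.23]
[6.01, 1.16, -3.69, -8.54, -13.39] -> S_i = 6.01 + -4.85*i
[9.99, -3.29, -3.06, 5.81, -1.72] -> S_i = Random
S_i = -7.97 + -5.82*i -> [-7.97, -13.79, -19.61, -25.43, -31.25]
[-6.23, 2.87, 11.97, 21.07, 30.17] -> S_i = -6.23 + 9.10*i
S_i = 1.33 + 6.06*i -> [1.33, 7.39, 13.45, 19.51, 25.57]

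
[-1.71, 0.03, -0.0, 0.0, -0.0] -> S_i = -1.71*(-0.02)^i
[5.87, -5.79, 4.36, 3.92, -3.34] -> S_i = Random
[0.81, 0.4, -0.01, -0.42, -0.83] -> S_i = 0.81 + -0.41*i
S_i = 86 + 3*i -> [86, 89, 92, 95, 98]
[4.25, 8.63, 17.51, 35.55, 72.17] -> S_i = 4.25*2.03^i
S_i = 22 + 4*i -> [22, 26, 30, 34, 38]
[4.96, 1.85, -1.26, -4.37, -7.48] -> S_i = 4.96 + -3.11*i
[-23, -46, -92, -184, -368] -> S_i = -23*2^i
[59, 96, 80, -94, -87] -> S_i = Random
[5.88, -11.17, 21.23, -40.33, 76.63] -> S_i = 5.88*(-1.90)^i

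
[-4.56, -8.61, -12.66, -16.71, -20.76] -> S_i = -4.56 + -4.05*i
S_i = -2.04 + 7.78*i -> [-2.04, 5.74, 13.52, 21.3, 29.08]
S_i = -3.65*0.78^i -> [-3.65, -2.85, -2.22, -1.73, -1.35]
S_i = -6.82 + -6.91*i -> [-6.82, -13.73, -20.64, -27.55, -34.46]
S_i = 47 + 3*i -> [47, 50, 53, 56, 59]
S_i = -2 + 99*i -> [-2, 97, 196, 295, 394]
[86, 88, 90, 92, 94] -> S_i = 86 + 2*i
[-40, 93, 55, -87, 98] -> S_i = Random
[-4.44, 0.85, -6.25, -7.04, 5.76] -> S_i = Random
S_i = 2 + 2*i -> [2, 4, 6, 8, 10]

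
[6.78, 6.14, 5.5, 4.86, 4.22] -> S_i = 6.78 + -0.64*i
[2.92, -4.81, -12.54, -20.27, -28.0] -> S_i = 2.92 + -7.73*i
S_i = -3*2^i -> [-3, -6, -12, -24, -48]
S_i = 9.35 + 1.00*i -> [9.35, 10.35, 11.35, 12.35, 13.35]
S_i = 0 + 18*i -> [0, 18, 36, 54, 72]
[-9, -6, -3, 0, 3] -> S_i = -9 + 3*i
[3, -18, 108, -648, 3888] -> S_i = 3*-6^i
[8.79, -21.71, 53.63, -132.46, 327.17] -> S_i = 8.79*(-2.47)^i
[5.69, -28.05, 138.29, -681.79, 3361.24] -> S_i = 5.69*(-4.93)^i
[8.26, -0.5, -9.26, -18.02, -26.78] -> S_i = 8.26 + -8.76*i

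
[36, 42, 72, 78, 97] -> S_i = Random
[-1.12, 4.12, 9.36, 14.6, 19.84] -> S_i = -1.12 + 5.24*i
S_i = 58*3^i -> [58, 174, 522, 1566, 4698]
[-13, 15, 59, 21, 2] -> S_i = Random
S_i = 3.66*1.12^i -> [3.66, 4.1, 4.59, 5.14, 5.76]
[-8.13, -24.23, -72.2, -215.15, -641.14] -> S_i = -8.13*2.98^i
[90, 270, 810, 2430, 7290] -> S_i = 90*3^i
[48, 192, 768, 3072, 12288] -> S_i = 48*4^i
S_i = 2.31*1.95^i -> [2.31, 4.5, 8.78, 17.13, 33.4]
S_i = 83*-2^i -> [83, -166, 332, -664, 1328]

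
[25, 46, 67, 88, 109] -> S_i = 25 + 21*i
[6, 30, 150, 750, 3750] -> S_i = 6*5^i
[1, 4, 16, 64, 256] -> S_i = 1*4^i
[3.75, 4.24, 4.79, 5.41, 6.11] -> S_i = 3.75*1.13^i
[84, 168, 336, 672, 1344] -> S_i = 84*2^i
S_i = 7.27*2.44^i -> [7.27, 17.74, 43.28, 105.61, 257.69]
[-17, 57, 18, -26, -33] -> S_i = Random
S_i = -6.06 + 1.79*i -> [-6.06, -4.27, -2.48, -0.69, 1.1]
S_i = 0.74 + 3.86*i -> [0.74, 4.6, 8.46, 12.32, 16.18]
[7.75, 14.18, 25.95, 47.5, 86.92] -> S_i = 7.75*1.83^i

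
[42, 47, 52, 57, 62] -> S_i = 42 + 5*i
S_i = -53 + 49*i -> [-53, -4, 45, 94, 143]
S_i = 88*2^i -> [88, 176, 352, 704, 1408]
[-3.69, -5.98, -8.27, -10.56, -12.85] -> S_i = -3.69 + -2.29*i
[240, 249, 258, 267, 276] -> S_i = 240 + 9*i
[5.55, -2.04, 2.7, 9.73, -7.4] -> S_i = Random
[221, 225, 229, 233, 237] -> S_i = 221 + 4*i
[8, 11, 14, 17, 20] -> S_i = 8 + 3*i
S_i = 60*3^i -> [60, 180, 540, 1620, 4860]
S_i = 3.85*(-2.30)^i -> [3.85, -8.85, 20.37, -46.84, 107.74]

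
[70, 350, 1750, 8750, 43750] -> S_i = 70*5^i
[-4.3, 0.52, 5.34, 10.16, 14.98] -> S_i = -4.30 + 4.82*i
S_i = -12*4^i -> [-12, -48, -192, -768, -3072]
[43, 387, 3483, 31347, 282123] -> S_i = 43*9^i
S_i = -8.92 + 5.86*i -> [-8.92, -3.06, 2.8, 8.66, 14.52]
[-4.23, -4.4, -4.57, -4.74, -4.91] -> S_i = -4.23 + -0.17*i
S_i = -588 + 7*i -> [-588, -581, -574, -567, -560]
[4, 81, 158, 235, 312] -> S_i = 4 + 77*i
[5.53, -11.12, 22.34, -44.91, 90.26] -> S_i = 5.53*(-2.01)^i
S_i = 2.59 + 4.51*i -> [2.59, 7.1, 11.61, 16.12, 20.63]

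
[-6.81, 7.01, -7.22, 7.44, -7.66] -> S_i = -6.81*(-1.03)^i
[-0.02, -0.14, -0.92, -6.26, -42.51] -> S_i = -0.02*6.79^i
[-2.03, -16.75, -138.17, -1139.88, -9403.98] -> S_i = -2.03*8.25^i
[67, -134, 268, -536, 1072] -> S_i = 67*-2^i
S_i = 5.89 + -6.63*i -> [5.89, -0.74, -7.37, -14.0, -20.63]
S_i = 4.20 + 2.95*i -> [4.2, 7.15, 10.1, 13.05, 16.0]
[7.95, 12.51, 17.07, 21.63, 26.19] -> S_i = 7.95 + 4.56*i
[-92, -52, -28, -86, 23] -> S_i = Random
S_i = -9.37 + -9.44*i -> [-9.37, -18.81, -28.25, -37.69, -47.13]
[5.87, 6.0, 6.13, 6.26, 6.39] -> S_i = 5.87 + 0.13*i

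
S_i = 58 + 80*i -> [58, 138, 218, 298, 378]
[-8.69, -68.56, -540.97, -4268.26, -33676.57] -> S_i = -8.69*7.89^i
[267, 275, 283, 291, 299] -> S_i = 267 + 8*i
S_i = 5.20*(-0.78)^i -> [5.2, -4.06, 3.16, -2.47, 1.92]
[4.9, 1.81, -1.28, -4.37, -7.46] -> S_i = 4.90 + -3.09*i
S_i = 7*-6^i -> [7, -42, 252, -1512, 9072]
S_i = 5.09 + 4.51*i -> [5.09, 9.6, 14.11, 18.62, 23.13]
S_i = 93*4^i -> [93, 372, 1488, 5952, 23808]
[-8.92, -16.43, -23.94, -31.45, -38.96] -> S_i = -8.92 + -7.51*i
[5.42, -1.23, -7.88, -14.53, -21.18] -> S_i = 5.42 + -6.65*i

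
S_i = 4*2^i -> [4, 8, 16, 32, 64]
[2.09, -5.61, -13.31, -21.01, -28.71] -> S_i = 2.09 + -7.70*i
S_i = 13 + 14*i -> [13, 27, 41, 55, 69]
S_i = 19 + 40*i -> [19, 59, 99, 139, 179]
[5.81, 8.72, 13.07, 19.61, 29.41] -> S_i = 5.81*1.50^i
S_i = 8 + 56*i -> [8, 64, 120, 176, 232]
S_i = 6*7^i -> [6, 42, 294, 2058, 14406]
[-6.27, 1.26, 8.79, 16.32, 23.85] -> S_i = -6.27 + 7.53*i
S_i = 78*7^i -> [78, 546, 3822, 26754, 187278]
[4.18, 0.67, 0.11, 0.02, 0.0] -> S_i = 4.18*0.16^i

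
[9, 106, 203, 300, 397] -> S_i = 9 + 97*i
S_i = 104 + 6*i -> [104, 110, 116, 122, 128]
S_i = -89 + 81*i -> [-89, -8, 73, 154, 235]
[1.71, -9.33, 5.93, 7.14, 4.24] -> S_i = Random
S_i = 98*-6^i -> [98, -588, 3528, -21168, 127008]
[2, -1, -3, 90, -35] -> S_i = Random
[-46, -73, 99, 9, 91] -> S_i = Random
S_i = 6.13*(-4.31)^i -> [6.13, -26.42, 113.87, -490.79, 2115.29]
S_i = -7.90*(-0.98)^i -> [-7.9, 7.74, -7.59, 7.44, -7.29]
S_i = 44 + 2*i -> [44, 46, 48, 50, 52]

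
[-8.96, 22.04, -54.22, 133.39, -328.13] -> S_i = -8.96*(-2.46)^i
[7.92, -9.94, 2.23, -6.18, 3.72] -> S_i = Random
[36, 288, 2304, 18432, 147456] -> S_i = 36*8^i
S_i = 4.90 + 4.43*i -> [4.9, 9.33, 13.76, 18.19, 22.62]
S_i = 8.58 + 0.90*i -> [8.58, 9.48, 10.38, 11.28, 12.18]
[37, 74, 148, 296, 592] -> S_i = 37*2^i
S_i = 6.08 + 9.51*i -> [6.08, 15.59, 25.1, 34.61, 44.12]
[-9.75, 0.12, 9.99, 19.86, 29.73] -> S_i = -9.75 + 9.87*i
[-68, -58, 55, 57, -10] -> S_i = Random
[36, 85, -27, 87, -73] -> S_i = Random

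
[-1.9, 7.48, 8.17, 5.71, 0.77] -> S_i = Random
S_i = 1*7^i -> [1, 7, 49, 343, 2401]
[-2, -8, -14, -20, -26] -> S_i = -2 + -6*i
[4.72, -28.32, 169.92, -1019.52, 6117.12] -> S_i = 4.72*(-6.00)^i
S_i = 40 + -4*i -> [40, 36, 32, 28, 24]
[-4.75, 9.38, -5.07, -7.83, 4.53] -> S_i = Random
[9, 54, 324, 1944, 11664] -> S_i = 9*6^i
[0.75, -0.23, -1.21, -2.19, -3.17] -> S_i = 0.75 + -0.98*i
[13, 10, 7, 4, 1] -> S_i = 13 + -3*i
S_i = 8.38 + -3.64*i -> [8.38, 4.74, 1.1, -2.54, -6.18]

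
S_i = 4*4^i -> [4, 16, 64, 256, 1024]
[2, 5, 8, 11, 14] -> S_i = 2 + 3*i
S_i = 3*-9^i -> [3, -27, 243, -2187, 19683]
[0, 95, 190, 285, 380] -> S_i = 0 + 95*i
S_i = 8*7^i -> [8, 56, 392, 2744, 19208]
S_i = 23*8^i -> [23, 184, 1472, 11776, 94208]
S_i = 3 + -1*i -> [3, 2, 1, 0, -1]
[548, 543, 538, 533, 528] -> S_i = 548 + -5*i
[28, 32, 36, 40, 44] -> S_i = 28 + 4*i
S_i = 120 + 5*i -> [120, 125, 130, 135, 140]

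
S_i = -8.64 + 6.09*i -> [-8.64, -2.55, 3.54, 9.63, 15.72]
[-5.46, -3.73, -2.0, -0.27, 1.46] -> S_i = -5.46 + 1.73*i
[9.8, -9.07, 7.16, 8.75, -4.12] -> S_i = Random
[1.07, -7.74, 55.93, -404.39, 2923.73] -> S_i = 1.07*(-7.23)^i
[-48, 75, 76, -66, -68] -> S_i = Random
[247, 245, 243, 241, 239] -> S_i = 247 + -2*i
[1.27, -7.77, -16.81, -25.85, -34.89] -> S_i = 1.27 + -9.04*i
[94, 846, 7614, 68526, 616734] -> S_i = 94*9^i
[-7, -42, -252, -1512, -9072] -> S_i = -7*6^i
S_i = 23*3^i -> [23, 69, 207, 621, 1863]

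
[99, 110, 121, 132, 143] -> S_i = 99 + 11*i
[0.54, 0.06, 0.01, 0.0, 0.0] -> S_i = 0.54*0.11^i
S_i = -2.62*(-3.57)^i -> [-2.62, 9.35, -33.39, 119.21, -425.57]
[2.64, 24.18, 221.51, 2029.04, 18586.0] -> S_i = 2.64*9.16^i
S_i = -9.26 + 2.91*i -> [-9.26, -6.35, -3.44, -0.53, 2.38]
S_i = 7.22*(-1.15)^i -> [7.22, -8.3, 9.55, -10.98, 12.63]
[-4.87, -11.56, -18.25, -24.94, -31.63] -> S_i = -4.87 + -6.69*i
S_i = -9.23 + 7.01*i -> [-9.23, -2.22, 4.79, 11.8, 18.81]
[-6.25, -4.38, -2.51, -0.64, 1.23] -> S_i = -6.25 + 1.87*i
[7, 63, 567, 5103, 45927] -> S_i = 7*9^i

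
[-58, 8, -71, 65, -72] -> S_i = Random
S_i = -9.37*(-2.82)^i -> [-9.37, 26.42, -74.51, 210.13, -592.57]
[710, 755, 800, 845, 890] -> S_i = 710 + 45*i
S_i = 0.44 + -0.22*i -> [0.44, 0.22, 0.0, -0.22, -0.44]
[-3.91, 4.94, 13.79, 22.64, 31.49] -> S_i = -3.91 + 8.85*i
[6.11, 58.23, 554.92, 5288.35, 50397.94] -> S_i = 6.11*9.53^i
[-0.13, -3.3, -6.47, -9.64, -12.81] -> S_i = -0.13 + -3.17*i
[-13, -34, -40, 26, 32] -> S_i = Random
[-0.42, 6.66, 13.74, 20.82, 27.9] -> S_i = -0.42 + 7.08*i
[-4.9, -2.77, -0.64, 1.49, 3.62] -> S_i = -4.90 + 2.13*i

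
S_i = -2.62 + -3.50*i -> [-2.62, -6.12, -9.62, -13.12, -16.62]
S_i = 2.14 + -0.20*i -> [2.14, 1.94, 1.74, 1.54, 1.34]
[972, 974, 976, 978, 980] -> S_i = 972 + 2*i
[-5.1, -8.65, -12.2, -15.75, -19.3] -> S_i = -5.10 + -3.55*i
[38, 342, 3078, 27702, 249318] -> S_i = 38*9^i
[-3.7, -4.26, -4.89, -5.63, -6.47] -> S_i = -3.70*1.15^i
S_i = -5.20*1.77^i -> [-5.2, -9.2, -16.29, -28.84, -51.04]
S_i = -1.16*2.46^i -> [-1.16, -2.85, -7.02, -17.27, -42.48]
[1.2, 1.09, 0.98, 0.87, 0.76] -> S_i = 1.20 + -0.11*i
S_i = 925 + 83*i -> [925, 1008, 1091, 1174, 1257]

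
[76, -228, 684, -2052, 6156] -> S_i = 76*-3^i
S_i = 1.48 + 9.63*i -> [1.48, 11.11, 20.74, 30.37, 40.0]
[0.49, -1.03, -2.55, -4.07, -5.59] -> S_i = 0.49 + -1.52*i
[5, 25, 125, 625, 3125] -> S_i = 5*5^i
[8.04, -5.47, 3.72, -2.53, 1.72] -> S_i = 8.04*(-0.68)^i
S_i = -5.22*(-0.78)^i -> [-5.22, 4.07, -3.18, 2.48, -1.93]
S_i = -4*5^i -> [-4, -20, -100, -500, -2500]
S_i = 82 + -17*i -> [82, 65, 48, 31, 14]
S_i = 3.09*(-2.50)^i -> [3.09, -7.72, 19.31, -48.28, 120.7]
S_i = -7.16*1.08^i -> [-7.16, -7.73, -8.35, -9.02, -9.74]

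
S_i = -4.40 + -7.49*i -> [-4.4, -11.89, -19.38, -26.87, -34.36]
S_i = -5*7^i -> [-5, -35, -245, -1715, -12005]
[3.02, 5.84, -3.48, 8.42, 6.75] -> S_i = Random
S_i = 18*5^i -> [18, 90, 450, 2250, 11250]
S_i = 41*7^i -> [41, 287, 2009, 14063, 98441]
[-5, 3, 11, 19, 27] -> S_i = -5 + 8*i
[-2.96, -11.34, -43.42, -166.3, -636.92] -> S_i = -2.96*3.83^i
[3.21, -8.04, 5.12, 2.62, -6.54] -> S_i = Random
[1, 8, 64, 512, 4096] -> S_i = 1*8^i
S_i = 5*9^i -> [5, 45, 405, 3645, 32805]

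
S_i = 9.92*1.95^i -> [9.92, 19.34, 37.72, 73.56, 143.43]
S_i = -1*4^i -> [-1, -4, -16, -64, -256]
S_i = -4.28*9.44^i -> [-4.28, -40.4, -381.41, -3600.47, -33988.48]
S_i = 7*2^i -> [7, 14, 28, 56, 112]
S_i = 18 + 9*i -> [18, 27, 36, 45, 54]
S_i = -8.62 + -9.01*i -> [-8.62, -17.63, -26.64, -35.65, -44.66]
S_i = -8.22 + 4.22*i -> [-8.22, -4.0, 0.22, 4.44, 8.66]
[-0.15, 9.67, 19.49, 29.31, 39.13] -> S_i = -0.15 + 9.82*i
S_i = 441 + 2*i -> [441, 443, 445, 447, 449]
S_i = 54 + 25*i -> [54, 79, 104, 129, 154]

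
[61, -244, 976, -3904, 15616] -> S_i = 61*-4^i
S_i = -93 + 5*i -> [-93, -88, -83, -78, -73]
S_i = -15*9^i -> [-15, -135, -1215, -10935, -98415]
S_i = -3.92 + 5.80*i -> [-3.92, 1.88, 7.68, 13.48, 19.28]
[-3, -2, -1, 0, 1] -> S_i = -3 + 1*i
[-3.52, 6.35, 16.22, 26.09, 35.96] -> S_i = -3.52 + 9.87*i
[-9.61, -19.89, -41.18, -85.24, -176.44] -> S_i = -9.61*2.07^i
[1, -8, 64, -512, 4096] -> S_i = 1*-8^i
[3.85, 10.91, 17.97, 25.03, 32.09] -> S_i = 3.85 + 7.06*i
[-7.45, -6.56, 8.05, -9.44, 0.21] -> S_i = Random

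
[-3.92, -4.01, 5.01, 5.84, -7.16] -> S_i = Random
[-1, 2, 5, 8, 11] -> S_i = -1 + 3*i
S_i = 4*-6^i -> [4, -24, 144, -864, 5184]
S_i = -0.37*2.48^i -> [-0.37, -0.92, -2.28, -5.64, -14.0]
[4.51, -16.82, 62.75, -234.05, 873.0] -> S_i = 4.51*(-3.73)^i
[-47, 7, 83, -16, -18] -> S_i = Random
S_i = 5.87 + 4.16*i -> [5.87, 10.03, 14.19, 18.35, 22.51]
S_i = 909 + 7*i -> [909, 916, 923, 930, 937]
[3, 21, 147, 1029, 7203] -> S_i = 3*7^i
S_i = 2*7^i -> [2, 14, 98, 686, 4802]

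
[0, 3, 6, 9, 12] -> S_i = 0 + 3*i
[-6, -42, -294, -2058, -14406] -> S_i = -6*7^i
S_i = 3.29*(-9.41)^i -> [3.29, -30.96, 291.32, -2741.35, 25796.12]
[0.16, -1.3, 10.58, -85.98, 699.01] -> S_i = 0.16*(-8.13)^i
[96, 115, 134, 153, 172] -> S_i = 96 + 19*i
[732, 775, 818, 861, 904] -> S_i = 732 + 43*i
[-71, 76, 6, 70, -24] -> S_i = Random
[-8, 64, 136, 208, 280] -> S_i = -8 + 72*i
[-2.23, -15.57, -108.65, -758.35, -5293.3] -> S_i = -2.23*6.98^i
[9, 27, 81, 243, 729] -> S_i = 9*3^i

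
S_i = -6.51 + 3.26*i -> [-6.51, -3.25, 0.01, 3.27, 6.53]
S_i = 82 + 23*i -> [82, 105, 128, 151, 174]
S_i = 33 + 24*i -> [33, 57, 81, 105, 129]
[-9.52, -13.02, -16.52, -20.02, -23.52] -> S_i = -9.52 + -3.50*i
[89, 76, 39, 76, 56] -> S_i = Random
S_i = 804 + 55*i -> [804, 859, 914, 969, 1024]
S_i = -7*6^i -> [-7, -42, -252, -1512, -9072]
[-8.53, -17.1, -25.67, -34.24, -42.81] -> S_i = -8.53 + -8.57*i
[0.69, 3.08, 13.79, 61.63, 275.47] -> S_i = 0.69*4.47^i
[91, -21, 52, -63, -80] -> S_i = Random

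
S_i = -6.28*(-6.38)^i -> [-6.28, 40.07, -255.62, 1630.88, -10405.01]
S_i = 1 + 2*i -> [1, 3, 5, 7, 9]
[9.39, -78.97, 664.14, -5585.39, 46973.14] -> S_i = 9.39*(-8.41)^i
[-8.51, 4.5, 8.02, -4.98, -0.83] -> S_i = Random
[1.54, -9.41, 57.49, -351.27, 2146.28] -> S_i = 1.54*(-6.11)^i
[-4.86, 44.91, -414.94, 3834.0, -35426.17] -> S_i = -4.86*(-9.24)^i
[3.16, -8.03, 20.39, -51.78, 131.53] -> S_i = 3.16*(-2.54)^i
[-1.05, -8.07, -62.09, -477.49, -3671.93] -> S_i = -1.05*7.69^i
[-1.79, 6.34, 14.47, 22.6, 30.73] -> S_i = -1.79 + 8.13*i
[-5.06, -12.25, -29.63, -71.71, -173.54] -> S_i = -5.06*2.42^i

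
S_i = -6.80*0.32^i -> [-6.8, -2.18, -0.7, -0.22, -0.07]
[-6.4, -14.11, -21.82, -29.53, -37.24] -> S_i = -6.40 + -7.71*i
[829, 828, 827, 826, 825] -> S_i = 829 + -1*i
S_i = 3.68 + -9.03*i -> [3.68, -5.35, -14.38, -23.41, -32.44]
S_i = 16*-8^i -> [16, -128, 1024, -8192, 65536]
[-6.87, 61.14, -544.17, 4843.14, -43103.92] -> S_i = -6.87*(-8.90)^i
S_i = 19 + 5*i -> [19, 24, 29, 34, 39]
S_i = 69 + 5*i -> [69, 74, 79, 84, 89]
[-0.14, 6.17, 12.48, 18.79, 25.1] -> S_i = -0.14 + 6.31*i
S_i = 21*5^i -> [21, 105, 525, 2625, 13125]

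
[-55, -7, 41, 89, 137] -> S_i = -55 + 48*i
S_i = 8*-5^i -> [8, -40, 200, -1000, 5000]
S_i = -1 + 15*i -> [-1, 14, 29, 44, 59]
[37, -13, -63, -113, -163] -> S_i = 37 + -50*i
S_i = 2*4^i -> [2, 8, 32, 128, 512]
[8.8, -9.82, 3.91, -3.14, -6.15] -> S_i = Random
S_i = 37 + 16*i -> [37, 53, 69, 85, 101]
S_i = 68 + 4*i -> [68, 72, 76, 80, 84]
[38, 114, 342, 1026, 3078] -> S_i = 38*3^i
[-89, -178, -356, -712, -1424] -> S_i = -89*2^i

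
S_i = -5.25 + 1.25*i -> [-5.25, -4.0, -2.75, -1.5, -0.25]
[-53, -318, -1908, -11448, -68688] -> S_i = -53*6^i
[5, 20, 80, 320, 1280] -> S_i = 5*4^i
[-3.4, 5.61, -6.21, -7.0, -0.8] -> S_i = Random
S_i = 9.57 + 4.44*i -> [9.57, 14.01, 18.45, 22.89, 27.33]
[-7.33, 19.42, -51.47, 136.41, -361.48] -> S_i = -7.33*(-2.65)^i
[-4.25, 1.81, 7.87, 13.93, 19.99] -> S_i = -4.25 + 6.06*i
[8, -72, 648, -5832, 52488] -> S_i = 8*-9^i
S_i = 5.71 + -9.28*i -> [5.71, -3.57, -12.85, -22.13, -31.41]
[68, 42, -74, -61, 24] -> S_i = Random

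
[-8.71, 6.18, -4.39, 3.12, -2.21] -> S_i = -8.71*(-0.71)^i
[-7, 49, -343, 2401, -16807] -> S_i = -7*-7^i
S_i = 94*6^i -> [94, 564, 3384, 20304, 121824]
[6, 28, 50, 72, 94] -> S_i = 6 + 22*i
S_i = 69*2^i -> [69, 138, 276, 552, 1104]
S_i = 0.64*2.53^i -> [0.64, 1.62, 4.1, 10.36, 26.22]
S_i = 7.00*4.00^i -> [7.0, 28.0, 112.0, 448.0, 1792.0]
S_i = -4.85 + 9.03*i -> [-4.85, 4.18, 13.21, 22.24, 31.27]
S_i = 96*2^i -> [96, 192, 384, 768, 1536]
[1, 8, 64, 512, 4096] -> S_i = 1*8^i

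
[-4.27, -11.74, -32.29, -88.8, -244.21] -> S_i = -4.27*2.75^i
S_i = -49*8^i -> [-49, -392, -3136, -25088, -200704]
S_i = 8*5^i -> [8, 40, 200, 1000, 5000]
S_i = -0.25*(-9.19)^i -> [-0.25, 2.3, -21.11, 194.04, -1783.21]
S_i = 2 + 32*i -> [2, 34, 66, 98, 130]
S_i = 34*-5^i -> [34, -170, 850, -4250, 21250]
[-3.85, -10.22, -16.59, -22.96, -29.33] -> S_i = -3.85 + -6.37*i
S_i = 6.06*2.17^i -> [6.06, 13.15, 28.54, 61.92, 134.37]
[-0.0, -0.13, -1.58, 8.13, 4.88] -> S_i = Random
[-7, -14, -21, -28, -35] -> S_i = -7 + -7*i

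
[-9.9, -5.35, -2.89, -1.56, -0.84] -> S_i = -9.90*0.54^i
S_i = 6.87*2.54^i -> [6.87, 17.45, 44.32, 112.58, 285.95]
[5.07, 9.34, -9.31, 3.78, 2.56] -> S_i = Random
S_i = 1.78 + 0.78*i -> [1.78, 2.56, 3.34, 4.12, 4.9]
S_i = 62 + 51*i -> [62, 113, 164, 215, 266]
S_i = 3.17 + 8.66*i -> [3.17, 11.83, 20.49, 29.15, 37.81]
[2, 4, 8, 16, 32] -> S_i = 2*2^i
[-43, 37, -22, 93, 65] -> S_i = Random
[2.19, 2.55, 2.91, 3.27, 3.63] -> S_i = 2.19 + 0.36*i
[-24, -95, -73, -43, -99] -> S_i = Random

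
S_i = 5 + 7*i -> [5, 12, 19, 26, 33]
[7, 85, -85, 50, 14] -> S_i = Random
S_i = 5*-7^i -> [5, -35, 245, -1715, 12005]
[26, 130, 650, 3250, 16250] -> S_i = 26*5^i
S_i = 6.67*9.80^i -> [6.67, 65.37, 640.59, 6277.75, 61521.96]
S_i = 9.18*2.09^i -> [9.18, 19.19, 40.1, 83.81, 175.16]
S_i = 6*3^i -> [6, 18, 54, 162, 486]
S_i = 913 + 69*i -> [913, 982, 1051, 1120, 1189]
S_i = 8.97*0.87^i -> [8.97, 7.8, 6.79, 5.91, 5.14]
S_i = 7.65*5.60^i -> [7.65, 42.84, 239.9, 1343.46, 7523.39]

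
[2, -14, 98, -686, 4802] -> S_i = 2*-7^i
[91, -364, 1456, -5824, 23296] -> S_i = 91*-4^i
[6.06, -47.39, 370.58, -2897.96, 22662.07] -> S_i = 6.06*(-7.82)^i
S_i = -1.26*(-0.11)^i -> [-1.26, 0.14, -0.02, 0.0, -0.0]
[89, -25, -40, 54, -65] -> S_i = Random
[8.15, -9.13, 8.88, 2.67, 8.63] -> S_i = Random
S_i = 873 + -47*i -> [873, 826, 779, 732, 685]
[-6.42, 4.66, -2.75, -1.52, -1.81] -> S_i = Random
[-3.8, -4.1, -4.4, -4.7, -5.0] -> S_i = -3.80 + -0.30*i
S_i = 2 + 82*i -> [2, 84, 166, 248, 330]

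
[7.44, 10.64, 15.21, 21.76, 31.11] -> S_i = 7.44*1.43^i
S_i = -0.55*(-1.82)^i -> [-0.55, 1.0, -1.82, 3.32, -6.03]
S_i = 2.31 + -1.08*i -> [2.31, 1.23, 0.15, -0.93, -2.01]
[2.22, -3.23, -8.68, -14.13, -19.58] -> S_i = 2.22 + -5.45*i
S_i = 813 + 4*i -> [813, 817, 821, 825, 829]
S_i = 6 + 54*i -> [6, 60, 114, 168, 222]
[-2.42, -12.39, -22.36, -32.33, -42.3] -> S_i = -2.42 + -9.97*i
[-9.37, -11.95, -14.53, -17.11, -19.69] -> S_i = -9.37 + -2.58*i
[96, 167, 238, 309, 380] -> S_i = 96 + 71*i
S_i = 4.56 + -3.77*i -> [4.56, 0.79, -2.98, -6.75, -10.52]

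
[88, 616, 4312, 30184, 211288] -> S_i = 88*7^i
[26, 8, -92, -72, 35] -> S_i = Random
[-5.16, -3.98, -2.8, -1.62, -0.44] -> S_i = -5.16 + 1.18*i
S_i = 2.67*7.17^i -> [2.67, 19.14, 137.26, 984.17, 7056.48]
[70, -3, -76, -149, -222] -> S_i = 70 + -73*i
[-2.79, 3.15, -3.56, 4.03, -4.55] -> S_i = -2.79*(-1.13)^i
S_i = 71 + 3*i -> [71, 74, 77, 80, 83]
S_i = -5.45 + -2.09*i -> [-5.45, -7.54, -9.63, -11.72, -13.81]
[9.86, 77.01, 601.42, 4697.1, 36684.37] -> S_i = 9.86*7.81^i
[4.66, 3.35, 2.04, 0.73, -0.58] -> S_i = 4.66 + -1.31*i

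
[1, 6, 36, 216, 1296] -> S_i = 1*6^i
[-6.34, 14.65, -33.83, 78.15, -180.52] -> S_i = -6.34*(-2.31)^i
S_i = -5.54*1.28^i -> [-5.54, -7.09, -9.08, -11.62, -14.87]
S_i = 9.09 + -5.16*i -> [9.09, 3.93, -1.23, -6.39, -11.55]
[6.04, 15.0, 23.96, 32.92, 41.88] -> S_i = 6.04 + 8.96*i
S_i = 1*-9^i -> [1, -9, 81, -729, 6561]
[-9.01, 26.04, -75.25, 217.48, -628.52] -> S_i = -9.01*(-2.89)^i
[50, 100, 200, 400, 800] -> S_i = 50*2^i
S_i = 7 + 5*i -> [7, 12, 17, 22, 27]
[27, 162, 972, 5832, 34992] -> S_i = 27*6^i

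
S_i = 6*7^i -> [6, 42, 294, 2058, 14406]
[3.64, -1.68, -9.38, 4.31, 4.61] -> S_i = Random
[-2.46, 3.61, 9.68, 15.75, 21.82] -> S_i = -2.46 + 6.07*i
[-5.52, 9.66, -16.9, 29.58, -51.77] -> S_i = -5.52*(-1.75)^i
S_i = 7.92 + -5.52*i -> [7.92, 2.4, -3.12, -8.64, -14.16]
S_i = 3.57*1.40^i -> [3.57, 5.0, 7.0, 9.8, 13.71]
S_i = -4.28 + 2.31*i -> [-4.28, -1.97, 0.34, 2.65, 4.96]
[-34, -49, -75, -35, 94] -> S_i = Random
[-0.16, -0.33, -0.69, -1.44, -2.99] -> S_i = -0.16*2.08^i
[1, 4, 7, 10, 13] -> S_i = 1 + 3*i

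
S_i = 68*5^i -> [68, 340, 1700, 8500, 42500]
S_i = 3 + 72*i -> [3, 75, 147, 219, 291]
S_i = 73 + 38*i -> [73, 111, 149, 187, 225]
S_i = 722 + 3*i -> [722, 725, 728, 731, 734]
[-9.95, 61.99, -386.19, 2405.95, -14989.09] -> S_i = -9.95*(-6.23)^i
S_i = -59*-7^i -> [-59, 413, -2891, 20237, -141659]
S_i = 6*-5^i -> [6, -30, 150, -750, 3750]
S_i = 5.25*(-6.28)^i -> [5.25, -32.97, 207.05, -1300.28, 8165.78]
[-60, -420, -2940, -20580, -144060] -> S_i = -60*7^i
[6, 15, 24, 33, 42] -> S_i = 6 + 9*i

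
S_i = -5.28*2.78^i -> [-5.28, -14.68, -40.81, -113.44, -315.36]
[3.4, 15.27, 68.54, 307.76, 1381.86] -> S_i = 3.40*4.49^i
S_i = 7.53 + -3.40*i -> [7.53, 4.13, 0.73, -2.67, -6.07]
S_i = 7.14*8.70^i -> [7.14, 62.12, 540.43, 4701.71, 40904.89]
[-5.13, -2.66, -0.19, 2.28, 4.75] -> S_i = -5.13 + 2.47*i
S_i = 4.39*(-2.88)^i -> [4.39, -12.64, 36.41, -104.87, 302.02]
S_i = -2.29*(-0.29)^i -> [-2.29, 0.66, -0.19, 0.06, -0.02]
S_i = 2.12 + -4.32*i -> [2.12, -2.2, -6.52, -10.84, -15.16]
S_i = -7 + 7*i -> [-7, 0, 7, 14, 21]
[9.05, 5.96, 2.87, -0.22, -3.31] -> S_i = 9.05 + -3.09*i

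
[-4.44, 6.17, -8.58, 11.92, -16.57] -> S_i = -4.44*(-1.39)^i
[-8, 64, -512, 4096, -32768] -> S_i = -8*-8^i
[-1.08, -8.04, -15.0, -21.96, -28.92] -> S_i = -1.08 + -6.96*i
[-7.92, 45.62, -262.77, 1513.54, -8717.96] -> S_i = -7.92*(-5.76)^i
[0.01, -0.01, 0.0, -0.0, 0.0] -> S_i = 0.01*(-0.59)^i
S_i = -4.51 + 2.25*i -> [-4.51, -2.26, -0.01, 2.24, 4.49]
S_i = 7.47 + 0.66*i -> [7.47, 8.13, 8.79, 9.45, 10.11]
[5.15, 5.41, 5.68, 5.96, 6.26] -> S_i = 5.15*1.05^i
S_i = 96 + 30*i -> [96, 126, 156, 186, 216]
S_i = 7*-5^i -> [7, -35, 175, -875, 4375]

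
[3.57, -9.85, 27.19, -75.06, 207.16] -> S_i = 3.57*(-2.76)^i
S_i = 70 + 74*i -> [70, 144, 218, 292, 366]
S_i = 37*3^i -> [37, 111, 333, 999, 2997]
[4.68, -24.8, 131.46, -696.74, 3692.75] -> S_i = 4.68*(-5.30)^i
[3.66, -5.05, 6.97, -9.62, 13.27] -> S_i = 3.66*(-1.38)^i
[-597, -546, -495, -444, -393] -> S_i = -597 + 51*i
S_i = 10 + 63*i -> [10, 73, 136, 199, 262]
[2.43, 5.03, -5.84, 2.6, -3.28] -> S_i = Random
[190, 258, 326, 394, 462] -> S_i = 190 + 68*i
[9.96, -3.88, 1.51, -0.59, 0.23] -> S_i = 9.96*(-0.39)^i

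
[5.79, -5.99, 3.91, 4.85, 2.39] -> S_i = Random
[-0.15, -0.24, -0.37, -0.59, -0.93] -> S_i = -0.15*1.58^i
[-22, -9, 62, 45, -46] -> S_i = Random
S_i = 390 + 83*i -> [390, 473, 556, 639, 722]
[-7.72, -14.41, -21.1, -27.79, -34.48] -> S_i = -7.72 + -6.69*i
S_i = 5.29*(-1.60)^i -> [5.29, -8.46, 13.54, -21.67, 34.67]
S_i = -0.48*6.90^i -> [-0.48, -3.31, -22.85, -157.68, -1088.02]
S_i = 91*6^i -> [91, 546, 3276, 19656, 117936]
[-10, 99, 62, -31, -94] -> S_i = Random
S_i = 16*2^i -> [16, 32, 64, 128, 256]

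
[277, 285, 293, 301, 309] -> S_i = 277 + 8*i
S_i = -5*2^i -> [-5, -10, -20, -40, -80]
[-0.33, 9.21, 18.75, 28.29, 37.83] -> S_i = -0.33 + 9.54*i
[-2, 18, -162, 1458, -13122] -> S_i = -2*-9^i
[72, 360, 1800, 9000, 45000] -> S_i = 72*5^i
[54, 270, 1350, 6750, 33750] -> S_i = 54*5^i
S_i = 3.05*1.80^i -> [3.05, 5.49, 9.88, 17.79, 32.02]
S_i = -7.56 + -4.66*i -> [-7.56, -12.22, -16.88, -21.54, -26.2]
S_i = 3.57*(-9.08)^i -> [3.57, -32.42, 294.33, -2672.55, 24266.75]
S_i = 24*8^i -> [24, 192, 1536, 12288, 98304]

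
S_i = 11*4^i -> [11, 44, 176, 704, 2816]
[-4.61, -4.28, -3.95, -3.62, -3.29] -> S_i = -4.61 + 0.33*i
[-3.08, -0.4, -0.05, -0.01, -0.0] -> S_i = -3.08*0.13^i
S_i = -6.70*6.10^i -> [-6.7, -40.87, -249.31, -1520.77, -9276.71]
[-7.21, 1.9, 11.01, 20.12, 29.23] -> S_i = -7.21 + 9.11*i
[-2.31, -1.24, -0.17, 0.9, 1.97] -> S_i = -2.31 + 1.07*i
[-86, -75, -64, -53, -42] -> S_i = -86 + 11*i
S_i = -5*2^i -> [-5, -10, -20, -40, -80]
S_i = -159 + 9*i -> [-159, -150, -141, -132, -123]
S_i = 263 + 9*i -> [263, 272, 281, 290, 299]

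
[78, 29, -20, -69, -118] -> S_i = 78 + -49*i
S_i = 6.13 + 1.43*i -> [6.13, 7.56, 8.99, 10.42, 11.85]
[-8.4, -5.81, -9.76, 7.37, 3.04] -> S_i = Random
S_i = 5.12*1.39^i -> [5.12, 7.12, 9.89, 13.75, 19.11]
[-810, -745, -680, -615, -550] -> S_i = -810 + 65*i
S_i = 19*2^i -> [19, 38, 76, 152, 304]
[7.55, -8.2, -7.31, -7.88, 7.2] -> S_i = Random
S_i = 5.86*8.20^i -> [5.86, 48.05, 394.03, 3231.02, 26494.34]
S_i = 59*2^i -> [59, 118, 236, 472, 944]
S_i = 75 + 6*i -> [75, 81, 87, 93, 99]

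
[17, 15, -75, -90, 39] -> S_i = Random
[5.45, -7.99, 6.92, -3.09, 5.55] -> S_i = Random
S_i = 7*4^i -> [7, 28, 112, 448, 1792]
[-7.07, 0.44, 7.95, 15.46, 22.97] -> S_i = -7.07 + 7.51*i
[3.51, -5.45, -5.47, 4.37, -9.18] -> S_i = Random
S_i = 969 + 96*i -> [969, 1065, 1161, 1257, 1353]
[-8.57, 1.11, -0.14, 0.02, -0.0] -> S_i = -8.57*(-0.13)^i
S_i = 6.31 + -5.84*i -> [6.31, 0.47, -5.37, -11.21, -17.05]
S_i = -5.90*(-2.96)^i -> [-5.9, 17.46, -51.69, 153.01, -452.92]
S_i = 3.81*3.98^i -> [3.81, 15.16, 60.35, 240.2, 956.0]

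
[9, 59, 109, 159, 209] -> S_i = 9 + 50*i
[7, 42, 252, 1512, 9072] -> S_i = 7*6^i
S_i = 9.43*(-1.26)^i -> [9.43, -11.88, 14.97, -18.86, 23.77]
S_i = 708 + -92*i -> [708, 616, 524, 432, 340]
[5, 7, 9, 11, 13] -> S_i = 5 + 2*i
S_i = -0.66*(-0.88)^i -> [-0.66, 0.58, -0.51, 0.45, -0.4]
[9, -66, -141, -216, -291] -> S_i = 9 + -75*i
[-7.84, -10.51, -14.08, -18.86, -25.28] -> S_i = -7.84*1.34^i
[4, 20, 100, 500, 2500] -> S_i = 4*5^i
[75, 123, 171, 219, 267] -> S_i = 75 + 48*i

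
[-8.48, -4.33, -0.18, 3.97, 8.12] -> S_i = -8.48 + 4.15*i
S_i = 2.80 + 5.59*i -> [2.8, 8.39, 13.98, 19.57, 25.16]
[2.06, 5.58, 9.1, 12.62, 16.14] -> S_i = 2.06 + 3.52*i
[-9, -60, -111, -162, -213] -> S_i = -9 + -51*i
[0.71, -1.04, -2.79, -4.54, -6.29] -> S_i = 0.71 + -1.75*i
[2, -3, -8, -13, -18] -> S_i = 2 + -5*i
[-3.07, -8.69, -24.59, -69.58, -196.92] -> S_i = -3.07*2.83^i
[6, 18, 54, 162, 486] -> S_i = 6*3^i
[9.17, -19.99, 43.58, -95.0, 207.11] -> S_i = 9.17*(-2.18)^i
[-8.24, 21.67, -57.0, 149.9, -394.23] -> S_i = -8.24*(-2.63)^i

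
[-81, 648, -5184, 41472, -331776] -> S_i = -81*-8^i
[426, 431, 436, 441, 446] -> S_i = 426 + 5*i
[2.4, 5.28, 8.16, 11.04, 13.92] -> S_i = 2.40 + 2.88*i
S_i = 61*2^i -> [61, 122, 244, 488, 976]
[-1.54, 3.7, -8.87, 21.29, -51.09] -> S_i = -1.54*(-2.40)^i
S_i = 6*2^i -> [6, 12, 24, 48, 96]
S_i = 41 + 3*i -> [41, 44, 47, 50, 53]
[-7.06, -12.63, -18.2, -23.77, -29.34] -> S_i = -7.06 + -5.57*i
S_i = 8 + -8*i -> [8, 0, -8, -16, -24]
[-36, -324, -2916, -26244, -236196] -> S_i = -36*9^i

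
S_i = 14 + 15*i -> [14, 29, 44, 59, 74]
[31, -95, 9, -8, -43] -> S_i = Random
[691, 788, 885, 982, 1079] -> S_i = 691 + 97*i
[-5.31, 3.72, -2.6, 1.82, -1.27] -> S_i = -5.31*(-0.70)^i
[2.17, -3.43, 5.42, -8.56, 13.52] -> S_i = 2.17*(-1.58)^i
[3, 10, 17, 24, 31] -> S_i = 3 + 7*i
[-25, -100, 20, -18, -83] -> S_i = Random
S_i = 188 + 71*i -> [188, 259, 330, 401, 472]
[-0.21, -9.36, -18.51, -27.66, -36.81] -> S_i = -0.21 + -9.15*i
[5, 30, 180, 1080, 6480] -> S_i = 5*6^i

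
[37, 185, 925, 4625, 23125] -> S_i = 37*5^i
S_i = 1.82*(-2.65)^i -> [1.82, -4.82, 12.78, -33.87, 89.75]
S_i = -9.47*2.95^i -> [-9.47, -27.94, -82.41, -243.12, -717.2]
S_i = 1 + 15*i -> [1, 16, 31, 46, 61]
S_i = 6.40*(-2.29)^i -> [6.4, -14.66, 33.56, -76.86, 176.0]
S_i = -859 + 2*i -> [-859, -857, -855, -853, -851]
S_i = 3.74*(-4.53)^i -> [3.74, -16.94, 76.75, -347.67, 1574.94]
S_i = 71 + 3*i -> [71, 74, 77, 80, 83]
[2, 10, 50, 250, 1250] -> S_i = 2*5^i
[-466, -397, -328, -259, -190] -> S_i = -466 + 69*i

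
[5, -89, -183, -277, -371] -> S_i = 5 + -94*i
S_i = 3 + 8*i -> [3, 11, 19, 27, 35]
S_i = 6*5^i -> [6, 30, 150, 750, 3750]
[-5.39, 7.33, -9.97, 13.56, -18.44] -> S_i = -5.39*(-1.36)^i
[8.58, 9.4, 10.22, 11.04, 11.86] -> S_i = 8.58 + 0.82*i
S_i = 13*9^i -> [13, 117, 1053, 9477, 85293]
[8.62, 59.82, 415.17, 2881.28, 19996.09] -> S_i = 8.62*6.94^i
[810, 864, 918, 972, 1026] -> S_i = 810 + 54*i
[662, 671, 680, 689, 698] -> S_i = 662 + 9*i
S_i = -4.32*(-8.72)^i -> [-4.32, 37.67, -328.49, 2864.4, -24977.54]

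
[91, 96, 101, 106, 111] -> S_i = 91 + 5*i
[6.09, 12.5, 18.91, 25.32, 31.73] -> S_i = 6.09 + 6.41*i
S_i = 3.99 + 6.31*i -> [3.99, 10.3, 16.61, 22.92, 29.23]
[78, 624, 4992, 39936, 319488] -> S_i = 78*8^i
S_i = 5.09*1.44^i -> [5.09, 7.33, 10.55, 15.2, 21.89]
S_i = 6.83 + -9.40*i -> [6.83, -2.57, -11.97, -21.37, -30.77]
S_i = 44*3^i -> [44, 132, 396, 1188, 3564]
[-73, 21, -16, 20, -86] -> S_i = Random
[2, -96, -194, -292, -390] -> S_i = 2 + -98*i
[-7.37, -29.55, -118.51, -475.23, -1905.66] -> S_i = -7.37*4.01^i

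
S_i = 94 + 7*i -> [94, 101, 108, 115, 122]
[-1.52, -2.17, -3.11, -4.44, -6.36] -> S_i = -1.52*1.43^i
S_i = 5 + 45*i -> [5, 50, 95, 140, 185]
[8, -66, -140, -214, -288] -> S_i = 8 + -74*i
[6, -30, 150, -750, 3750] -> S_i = 6*-5^i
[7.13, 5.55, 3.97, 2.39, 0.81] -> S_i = 7.13 + -1.58*i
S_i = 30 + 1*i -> [30, 31, 32, 33, 34]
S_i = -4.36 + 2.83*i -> [-4.36, -1.53, 1.3, 4.13, 6.96]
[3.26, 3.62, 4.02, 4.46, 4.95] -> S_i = 3.26*1.11^i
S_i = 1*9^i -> [1, 9, 81, 729, 6561]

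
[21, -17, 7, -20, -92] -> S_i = Random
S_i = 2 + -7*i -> [2, -5, -12, -19, -26]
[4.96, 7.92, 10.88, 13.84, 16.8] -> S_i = 4.96 + 2.96*i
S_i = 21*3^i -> [21, 63, 189, 567, 1701]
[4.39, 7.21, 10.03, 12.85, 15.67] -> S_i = 4.39 + 2.82*i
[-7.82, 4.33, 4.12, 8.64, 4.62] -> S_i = Random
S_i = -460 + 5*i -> [-460, -455, -450, -445, -440]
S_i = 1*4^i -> [1, 4, 16, 64, 256]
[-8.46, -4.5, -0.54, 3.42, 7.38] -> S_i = -8.46 + 3.96*i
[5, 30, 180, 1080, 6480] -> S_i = 5*6^i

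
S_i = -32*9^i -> [-32, -288, -2592, -23328, -209952]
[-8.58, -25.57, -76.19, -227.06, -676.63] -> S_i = -8.58*2.98^i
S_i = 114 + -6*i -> [114, 108, 102, 96, 90]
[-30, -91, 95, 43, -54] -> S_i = Random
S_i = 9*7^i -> [9, 63, 441, 3087, 21609]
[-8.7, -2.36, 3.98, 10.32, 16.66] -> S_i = -8.70 + 6.34*i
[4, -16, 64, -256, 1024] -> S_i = 4*-4^i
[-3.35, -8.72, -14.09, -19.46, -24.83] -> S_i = -3.35 + -5.37*i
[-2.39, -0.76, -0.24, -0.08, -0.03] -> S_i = -2.39*0.32^i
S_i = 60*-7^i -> [60, -420, 2940, -20580, 144060]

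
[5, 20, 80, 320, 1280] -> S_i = 5*4^i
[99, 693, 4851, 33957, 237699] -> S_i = 99*7^i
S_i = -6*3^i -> [-6, -18, -54, -162, -486]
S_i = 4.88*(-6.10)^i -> [4.88, -29.77, 181.58, -1107.67, 6756.77]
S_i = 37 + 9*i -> [37, 46, 55, 64, 73]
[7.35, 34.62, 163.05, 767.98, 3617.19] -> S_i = 7.35*4.71^i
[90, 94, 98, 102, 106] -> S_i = 90 + 4*i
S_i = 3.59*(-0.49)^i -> [3.59, -1.76, 0.86, -0.42, 0.21]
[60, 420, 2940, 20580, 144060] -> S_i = 60*7^i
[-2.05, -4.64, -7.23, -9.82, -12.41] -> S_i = -2.05 + -2.59*i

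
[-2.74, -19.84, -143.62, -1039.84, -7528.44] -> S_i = -2.74*7.24^i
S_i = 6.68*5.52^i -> [6.68, 36.87, 203.54, 1123.55, 6202.01]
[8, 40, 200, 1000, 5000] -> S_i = 8*5^i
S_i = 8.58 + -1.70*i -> [8.58, 6.88, 5.18, 3.48, 1.78]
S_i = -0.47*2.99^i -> [-0.47, -1.41, -4.2, -12.56, -37.56]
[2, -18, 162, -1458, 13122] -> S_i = 2*-9^i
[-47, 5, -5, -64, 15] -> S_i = Random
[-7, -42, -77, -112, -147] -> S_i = -7 + -35*i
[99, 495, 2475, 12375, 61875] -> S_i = 99*5^i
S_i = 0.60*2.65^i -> [0.6, 1.59, 4.21, 11.17, 29.59]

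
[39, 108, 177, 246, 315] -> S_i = 39 + 69*i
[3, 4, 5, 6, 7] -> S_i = 3 + 1*i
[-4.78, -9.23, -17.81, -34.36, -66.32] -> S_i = -4.78*1.93^i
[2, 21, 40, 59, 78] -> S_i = 2 + 19*i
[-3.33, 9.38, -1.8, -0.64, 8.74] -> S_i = Random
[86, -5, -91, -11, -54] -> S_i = Random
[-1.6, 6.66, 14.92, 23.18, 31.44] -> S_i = -1.60 + 8.26*i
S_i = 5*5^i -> [5, 25, 125, 625, 3125]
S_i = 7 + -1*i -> [7, 6, 5, 4, 3]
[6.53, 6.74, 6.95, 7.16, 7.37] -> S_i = 6.53 + 0.21*i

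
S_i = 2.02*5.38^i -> [2.02, 10.87, 58.47, 314.56, 1692.31]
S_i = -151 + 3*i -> [-151, -148, -145, -142, -139]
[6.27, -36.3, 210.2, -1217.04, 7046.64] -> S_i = 6.27*(-5.79)^i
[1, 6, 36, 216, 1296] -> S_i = 1*6^i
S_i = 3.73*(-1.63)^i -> [3.73, -6.08, 9.91, -16.15, 26.33]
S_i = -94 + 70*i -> [-94, -24, 46, 116, 186]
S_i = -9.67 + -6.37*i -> [-9.67, -16.04, -22.41, -28.78, -35.15]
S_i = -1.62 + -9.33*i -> [-1.62, -10.95, -20.28, -29.61, -38.94]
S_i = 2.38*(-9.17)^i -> [2.38, -21.82, 200.13, -1835.21, 16828.84]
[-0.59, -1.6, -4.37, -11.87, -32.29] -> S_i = -0.59*2.72^i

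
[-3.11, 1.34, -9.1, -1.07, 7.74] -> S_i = Random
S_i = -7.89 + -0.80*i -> [-7.89, -8.69, -9.49, -10.29, -11.09]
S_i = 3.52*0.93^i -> [3.52, 3.27, 3.04, 2.83, 2.63]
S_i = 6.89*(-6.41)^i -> [6.89, -44.16, 283.1, -1814.65, 11631.92]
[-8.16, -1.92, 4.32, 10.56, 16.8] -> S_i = -8.16 + 6.24*i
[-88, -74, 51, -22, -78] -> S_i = Random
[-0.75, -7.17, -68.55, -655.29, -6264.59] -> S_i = -0.75*9.56^i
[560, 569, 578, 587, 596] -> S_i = 560 + 9*i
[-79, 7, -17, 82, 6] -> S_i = Random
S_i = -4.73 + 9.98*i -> [-4.73, 5.25, 15.23, 25.21, 35.19]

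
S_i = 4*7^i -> [4, 28, 196, 1372, 9604]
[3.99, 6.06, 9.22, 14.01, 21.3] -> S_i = 3.99*1.52^i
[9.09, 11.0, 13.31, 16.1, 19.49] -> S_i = 9.09*1.21^i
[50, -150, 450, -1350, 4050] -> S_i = 50*-3^i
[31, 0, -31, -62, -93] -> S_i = 31 + -31*i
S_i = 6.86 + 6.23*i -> [6.86, 13.09, 19.32, 25.55, 31.78]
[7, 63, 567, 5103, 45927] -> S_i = 7*9^i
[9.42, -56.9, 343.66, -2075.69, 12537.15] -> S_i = 9.42*(-6.04)^i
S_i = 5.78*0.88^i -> [5.78, 5.09, 4.48, 3.94, 3.47]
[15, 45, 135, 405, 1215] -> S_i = 15*3^i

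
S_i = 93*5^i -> [93, 465, 2325, 11625, 58125]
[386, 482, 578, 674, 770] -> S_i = 386 + 96*i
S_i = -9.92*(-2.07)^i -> [-9.92, 20.53, -42.51, 87.99, -182.13]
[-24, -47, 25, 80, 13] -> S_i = Random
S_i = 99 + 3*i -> [99, 102, 105, 108, 111]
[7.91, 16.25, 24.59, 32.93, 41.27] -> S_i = 7.91 + 8.34*i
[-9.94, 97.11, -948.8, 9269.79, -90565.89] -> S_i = -9.94*(-9.77)^i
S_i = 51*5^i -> [51, 255, 1275, 6375, 31875]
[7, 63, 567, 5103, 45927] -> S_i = 7*9^i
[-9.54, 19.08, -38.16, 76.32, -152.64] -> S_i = -9.54*(-2.00)^i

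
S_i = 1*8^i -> [1, 8, 64, 512, 4096]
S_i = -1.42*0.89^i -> [-1.42, -1.26, -1.12, -1.0, -0.89]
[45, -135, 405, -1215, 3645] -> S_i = 45*-3^i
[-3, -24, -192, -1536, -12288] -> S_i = -3*8^i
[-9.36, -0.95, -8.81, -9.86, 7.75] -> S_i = Random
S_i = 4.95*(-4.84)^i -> [4.95, -23.96, 115.96, -561.23, 2716.36]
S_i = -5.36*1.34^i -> [-5.36, -7.18, -9.62, -12.9, -17.28]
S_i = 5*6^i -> [5, 30, 180, 1080, 6480]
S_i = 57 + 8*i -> [57, 65, 73, 81, 89]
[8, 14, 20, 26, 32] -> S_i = 8 + 6*i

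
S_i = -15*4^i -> [-15, -60, -240, -960, -3840]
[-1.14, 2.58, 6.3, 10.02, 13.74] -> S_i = -1.14 + 3.72*i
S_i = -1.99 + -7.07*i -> [-1.99, -9.06, -16.13, -23.2, -30.27]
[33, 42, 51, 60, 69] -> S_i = 33 + 9*i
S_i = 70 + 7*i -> [70, 77, 84, 91, 98]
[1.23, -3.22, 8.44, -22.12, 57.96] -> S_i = 1.23*(-2.62)^i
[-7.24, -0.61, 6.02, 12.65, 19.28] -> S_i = -7.24 + 6.63*i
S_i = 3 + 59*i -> [3, 62, 121, 180, 239]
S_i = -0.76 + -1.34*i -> [-0.76, -2.1, -3.44, -4.78, -6.12]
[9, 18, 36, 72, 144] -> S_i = 9*2^i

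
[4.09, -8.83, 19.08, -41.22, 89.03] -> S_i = 4.09*(-2.16)^i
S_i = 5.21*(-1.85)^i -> [5.21, -9.64, 17.83, -32.99, 61.03]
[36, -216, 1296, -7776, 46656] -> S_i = 36*-6^i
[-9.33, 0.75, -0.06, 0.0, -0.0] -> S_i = -9.33*(-0.08)^i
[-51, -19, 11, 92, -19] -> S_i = Random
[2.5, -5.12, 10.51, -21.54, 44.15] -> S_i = 2.50*(-2.05)^i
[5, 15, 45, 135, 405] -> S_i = 5*3^i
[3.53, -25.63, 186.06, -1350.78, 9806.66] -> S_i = 3.53*(-7.26)^i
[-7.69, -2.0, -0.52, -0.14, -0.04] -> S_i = -7.69*0.26^i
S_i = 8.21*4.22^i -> [8.21, 34.65, 146.21, 616.99, 2603.71]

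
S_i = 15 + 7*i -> [15, 22, 29, 36, 43]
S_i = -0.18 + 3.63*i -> [-0.18, 3.45, 7.08, 10.71, 14.34]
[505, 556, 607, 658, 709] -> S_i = 505 + 51*i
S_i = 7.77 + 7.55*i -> [7.77, 15.32, 22.87, 30.42, 37.97]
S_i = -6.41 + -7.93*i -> [-6.41, -14.34, -22.27, -30.2, -38.13]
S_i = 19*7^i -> [19, 133, 931, 6517, 45619]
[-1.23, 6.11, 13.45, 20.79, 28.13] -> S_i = -1.23 + 7.34*i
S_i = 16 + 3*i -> [16, 19, 22, 25, 28]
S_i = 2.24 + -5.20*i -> [2.24, -2.96, -8.16, -13.36, -18.56]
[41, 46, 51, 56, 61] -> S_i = 41 + 5*i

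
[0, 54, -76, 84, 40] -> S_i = Random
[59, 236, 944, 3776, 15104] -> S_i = 59*4^i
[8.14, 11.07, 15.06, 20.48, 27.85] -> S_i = 8.14*1.36^i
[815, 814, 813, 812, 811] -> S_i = 815 + -1*i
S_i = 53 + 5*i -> [53, 58, 63, 68, 73]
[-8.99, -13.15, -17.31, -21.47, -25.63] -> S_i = -8.99 + -4.16*i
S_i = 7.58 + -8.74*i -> [7.58, -1.16, -9.9, -18.64, -27.38]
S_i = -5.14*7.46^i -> [-5.14, -38.34, -286.05, -2133.93, -15919.1]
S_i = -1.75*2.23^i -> [-1.75, -3.9, -8.7, -19.41, -43.28]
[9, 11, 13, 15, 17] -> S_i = 9 + 2*i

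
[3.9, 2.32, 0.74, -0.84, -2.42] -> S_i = 3.90 + -1.58*i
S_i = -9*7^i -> [-9, -63, -441, -3087, -21609]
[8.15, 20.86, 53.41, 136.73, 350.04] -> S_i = 8.15*2.56^i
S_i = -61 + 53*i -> [-61, -8, 45, 98, 151]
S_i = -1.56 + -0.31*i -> [-1.56, -1.87, -2.18, -2.49, -2.8]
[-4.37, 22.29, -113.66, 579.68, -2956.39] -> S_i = -4.37*(-5.10)^i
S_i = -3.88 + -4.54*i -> [-3.88, -8.42, -12.96, -17.5, -22.04]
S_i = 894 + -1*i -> [894, 893, 892, 891, 890]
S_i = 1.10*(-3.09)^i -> [1.1, -3.4, 10.5, -32.45, 100.28]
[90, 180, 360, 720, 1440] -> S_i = 90*2^i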